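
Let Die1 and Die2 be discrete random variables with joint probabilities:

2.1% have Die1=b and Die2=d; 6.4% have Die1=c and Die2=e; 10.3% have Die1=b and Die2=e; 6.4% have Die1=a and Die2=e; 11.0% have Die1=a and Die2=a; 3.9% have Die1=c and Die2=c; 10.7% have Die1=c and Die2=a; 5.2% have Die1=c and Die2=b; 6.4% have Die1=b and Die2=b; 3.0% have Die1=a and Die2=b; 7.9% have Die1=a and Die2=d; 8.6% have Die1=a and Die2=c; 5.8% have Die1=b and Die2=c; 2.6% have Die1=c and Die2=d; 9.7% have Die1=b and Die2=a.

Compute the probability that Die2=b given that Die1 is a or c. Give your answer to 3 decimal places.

0.125

P(Die1=a) = 0.110 + 0.030 + 0.086 + 0.079 + 0.064 = 0.369.
P(Die1=c) = 0.107 + 0.052 + 0.039 + 0.026 + 0.064 = 0.288.
P(Die1 ∈ {a, c}) = 0.369 + 0.288 = 0.657; P(Die2=b, Die1 ∈ {a, c}) = 0.030 + 0.052 = 0.082.
P(Die2=b | Die1 ∈ {a, c}) = 0.082/0.657 = 0.125.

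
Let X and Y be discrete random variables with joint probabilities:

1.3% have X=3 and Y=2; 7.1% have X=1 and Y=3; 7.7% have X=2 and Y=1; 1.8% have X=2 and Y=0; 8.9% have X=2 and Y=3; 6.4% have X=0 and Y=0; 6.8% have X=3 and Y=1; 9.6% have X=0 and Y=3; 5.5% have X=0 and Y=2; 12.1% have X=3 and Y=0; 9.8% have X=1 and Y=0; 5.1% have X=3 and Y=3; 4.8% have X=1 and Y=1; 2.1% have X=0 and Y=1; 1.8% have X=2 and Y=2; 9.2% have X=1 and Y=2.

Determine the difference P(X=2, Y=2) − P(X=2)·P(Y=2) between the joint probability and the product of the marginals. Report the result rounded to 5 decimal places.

P(X=2) = 0.018 + 0.077 + 0.018 + 0.089 = 0.202.
P(Y=2) = 0.055 + 0.092 + 0.018 + 0.013 = 0.178.
P(X=2, Y=2) − P(X=2)P(Y=2) = 0.018 − 0.202×0.178 = -0.01796.

-0.01796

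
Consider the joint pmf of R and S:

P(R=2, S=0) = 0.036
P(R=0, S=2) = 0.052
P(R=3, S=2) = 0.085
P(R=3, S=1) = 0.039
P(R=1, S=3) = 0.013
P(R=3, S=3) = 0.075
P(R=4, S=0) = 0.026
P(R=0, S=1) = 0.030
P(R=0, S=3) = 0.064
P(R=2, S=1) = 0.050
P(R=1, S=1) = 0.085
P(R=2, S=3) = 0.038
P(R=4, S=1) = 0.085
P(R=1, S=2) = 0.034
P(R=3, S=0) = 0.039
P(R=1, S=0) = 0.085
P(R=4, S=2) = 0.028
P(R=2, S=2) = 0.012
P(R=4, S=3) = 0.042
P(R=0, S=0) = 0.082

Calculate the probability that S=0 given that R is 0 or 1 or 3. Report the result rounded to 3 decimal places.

0.302

P(R=0) = 0.082 + 0.030 + 0.052 + 0.064 = 0.228.
P(R=1) = 0.085 + 0.085 + 0.034 + 0.013 = 0.217.
P(R=3) = 0.039 + 0.039 + 0.085 + 0.075 = 0.238.
P(R ∈ {0, 1, 3}) = 0.228 + 0.217 + 0.238 = 0.683; P(S=0, R ∈ {0, 1, 3}) = 0.082 + 0.085 + 0.039 = 0.206.
P(S=0 | R ∈ {0, 1, 3}) = 0.206/0.683 = 0.302.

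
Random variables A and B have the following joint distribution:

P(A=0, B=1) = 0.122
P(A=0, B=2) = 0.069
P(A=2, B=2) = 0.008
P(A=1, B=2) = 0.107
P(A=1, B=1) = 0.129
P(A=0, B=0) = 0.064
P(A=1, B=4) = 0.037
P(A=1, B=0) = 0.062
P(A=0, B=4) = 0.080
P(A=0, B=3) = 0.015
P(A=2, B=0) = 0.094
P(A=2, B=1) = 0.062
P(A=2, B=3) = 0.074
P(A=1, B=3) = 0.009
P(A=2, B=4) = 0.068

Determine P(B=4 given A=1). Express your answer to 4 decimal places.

P(A=1) = 0.062 + 0.129 + 0.107 + 0.009 + 0.037 = 0.344.
P(B=4 | A=1) = 0.037/0.344 = 0.1076.

0.1076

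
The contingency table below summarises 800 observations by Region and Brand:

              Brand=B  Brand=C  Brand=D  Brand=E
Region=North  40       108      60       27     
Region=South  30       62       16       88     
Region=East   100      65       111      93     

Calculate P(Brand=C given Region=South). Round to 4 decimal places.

0.3163

Total with Region=South: 30 + 62 + 16 + 88 = 196.
P(Brand=C | Region=South) = 62/196 = 0.3163.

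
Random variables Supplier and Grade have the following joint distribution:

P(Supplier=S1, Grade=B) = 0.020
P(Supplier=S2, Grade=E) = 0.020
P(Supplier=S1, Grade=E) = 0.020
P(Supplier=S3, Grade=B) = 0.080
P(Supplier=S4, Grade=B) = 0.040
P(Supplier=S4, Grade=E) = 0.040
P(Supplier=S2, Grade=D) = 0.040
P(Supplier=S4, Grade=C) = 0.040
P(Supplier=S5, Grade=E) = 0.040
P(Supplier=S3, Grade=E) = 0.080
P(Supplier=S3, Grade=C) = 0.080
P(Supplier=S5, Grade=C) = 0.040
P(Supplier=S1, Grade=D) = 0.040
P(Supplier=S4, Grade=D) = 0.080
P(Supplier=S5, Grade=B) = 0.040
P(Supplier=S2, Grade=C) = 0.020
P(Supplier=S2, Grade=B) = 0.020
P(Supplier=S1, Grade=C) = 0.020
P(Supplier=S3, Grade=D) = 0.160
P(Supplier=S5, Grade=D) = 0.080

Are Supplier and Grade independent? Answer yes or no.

yes

Every cell satisfies P(Supplier,Grade) = P(Supplier)·P(Grade). For instance P(Supplier=S1) = 0.100, P(Grade=B) = 0.200, and 0.100×0.200 = 0.020 matches the joint entry. So Supplier and Grade are independent.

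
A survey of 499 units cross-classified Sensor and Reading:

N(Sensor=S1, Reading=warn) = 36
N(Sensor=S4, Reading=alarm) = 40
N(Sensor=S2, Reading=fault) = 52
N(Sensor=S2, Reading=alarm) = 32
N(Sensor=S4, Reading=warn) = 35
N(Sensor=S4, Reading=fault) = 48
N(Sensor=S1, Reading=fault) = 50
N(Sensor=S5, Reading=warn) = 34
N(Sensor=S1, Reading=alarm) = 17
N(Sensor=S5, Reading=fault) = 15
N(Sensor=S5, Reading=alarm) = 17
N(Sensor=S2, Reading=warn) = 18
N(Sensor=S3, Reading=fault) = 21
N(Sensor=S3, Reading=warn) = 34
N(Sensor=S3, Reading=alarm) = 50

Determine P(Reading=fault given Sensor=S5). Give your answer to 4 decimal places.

0.2273

Total with Sensor=S5: 34 + 17 + 15 = 66.
P(Reading=fault | Sensor=S5) = 15/66 = 0.2273.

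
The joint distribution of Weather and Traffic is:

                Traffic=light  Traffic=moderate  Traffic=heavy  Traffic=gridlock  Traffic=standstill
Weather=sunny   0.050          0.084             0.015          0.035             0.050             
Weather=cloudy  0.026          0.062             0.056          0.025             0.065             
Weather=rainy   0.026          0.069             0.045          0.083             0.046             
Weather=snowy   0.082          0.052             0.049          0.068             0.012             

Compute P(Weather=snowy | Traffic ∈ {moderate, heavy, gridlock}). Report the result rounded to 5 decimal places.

0.26283

P(Traffic=moderate) = 0.084 + 0.062 + 0.069 + 0.052 = 0.267.
P(Traffic=heavy) = 0.015 + 0.056 + 0.045 + 0.049 = 0.165.
P(Traffic=gridlock) = 0.035 + 0.025 + 0.083 + 0.068 = 0.211.
P(Traffic ∈ {moderate, heavy, gridlock}) = 0.267 + 0.165 + 0.211 = 0.643; P(Weather=snowy, Traffic ∈ {moderate, heavy, gridlock}) = 0.052 + 0.049 + 0.068 = 0.169.
P(Weather=snowy | Traffic ∈ {moderate, heavy, gridlock}) = 0.169/0.643 = 0.26283.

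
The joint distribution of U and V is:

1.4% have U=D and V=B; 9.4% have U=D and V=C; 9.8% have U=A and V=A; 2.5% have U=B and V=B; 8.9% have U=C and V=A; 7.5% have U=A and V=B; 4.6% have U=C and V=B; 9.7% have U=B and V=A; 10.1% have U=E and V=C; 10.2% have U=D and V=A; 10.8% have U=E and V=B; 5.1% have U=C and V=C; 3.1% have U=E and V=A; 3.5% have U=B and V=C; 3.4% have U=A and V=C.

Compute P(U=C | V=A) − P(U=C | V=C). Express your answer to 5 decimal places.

0.05152

P(V=A) = 0.098 + 0.097 + 0.089 + 0.102 + 0.031 = 0.417; P(U=C | V=A) = 0.089/0.417 = 0.213429.
P(V=C) = 0.034 + 0.035 + 0.051 + 0.094 + 0.101 = 0.315; P(U=C | V=C) = 0.051/0.315 = 0.161905.
Difference = 0.05152.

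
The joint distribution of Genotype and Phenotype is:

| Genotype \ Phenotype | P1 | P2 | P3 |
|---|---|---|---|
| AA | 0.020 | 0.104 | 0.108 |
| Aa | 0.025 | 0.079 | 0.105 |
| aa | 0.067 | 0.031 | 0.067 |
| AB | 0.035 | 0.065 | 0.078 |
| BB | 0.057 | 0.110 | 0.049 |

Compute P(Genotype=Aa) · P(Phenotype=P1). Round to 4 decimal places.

0.0426

P(Genotype=Aa) = 0.025 + 0.079 + 0.105 = 0.209.
P(Phenotype=P1) = 0.020 + 0.025 + 0.067 + 0.035 + 0.057 = 0.204.
Product: 0.209 × 0.204 = 0.0426.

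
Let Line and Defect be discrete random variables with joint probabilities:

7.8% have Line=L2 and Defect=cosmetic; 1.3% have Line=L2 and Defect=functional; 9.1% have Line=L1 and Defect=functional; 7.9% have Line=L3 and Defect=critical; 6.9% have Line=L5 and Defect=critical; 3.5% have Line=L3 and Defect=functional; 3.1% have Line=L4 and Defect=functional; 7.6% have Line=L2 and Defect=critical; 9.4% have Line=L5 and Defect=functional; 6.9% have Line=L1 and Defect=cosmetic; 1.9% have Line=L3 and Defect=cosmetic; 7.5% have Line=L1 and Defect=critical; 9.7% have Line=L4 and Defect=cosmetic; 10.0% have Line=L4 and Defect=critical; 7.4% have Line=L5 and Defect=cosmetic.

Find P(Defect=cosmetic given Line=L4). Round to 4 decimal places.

P(Line=L4) = 0.097 + 0.031 + 0.100 = 0.228.
P(Defect=cosmetic | Line=L4) = 0.097/0.228 = 0.4254.

0.4254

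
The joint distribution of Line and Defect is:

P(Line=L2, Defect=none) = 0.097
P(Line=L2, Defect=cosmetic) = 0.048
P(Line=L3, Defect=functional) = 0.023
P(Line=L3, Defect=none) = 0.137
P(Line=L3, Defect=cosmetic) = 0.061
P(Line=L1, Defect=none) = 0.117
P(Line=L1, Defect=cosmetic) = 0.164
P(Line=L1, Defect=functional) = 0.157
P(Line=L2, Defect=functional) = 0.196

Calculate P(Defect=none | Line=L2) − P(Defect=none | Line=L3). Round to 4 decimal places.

-0.3355

P(Line=L2) = 0.097 + 0.048 + 0.196 = 0.341; P(Defect=none | Line=L2) = 0.097/0.341 = 0.28446.
P(Line=L3) = 0.137 + 0.061 + 0.023 = 0.221; P(Defect=none | Line=L3) = 0.137/0.221 = 0.61991.
Difference = -0.3355.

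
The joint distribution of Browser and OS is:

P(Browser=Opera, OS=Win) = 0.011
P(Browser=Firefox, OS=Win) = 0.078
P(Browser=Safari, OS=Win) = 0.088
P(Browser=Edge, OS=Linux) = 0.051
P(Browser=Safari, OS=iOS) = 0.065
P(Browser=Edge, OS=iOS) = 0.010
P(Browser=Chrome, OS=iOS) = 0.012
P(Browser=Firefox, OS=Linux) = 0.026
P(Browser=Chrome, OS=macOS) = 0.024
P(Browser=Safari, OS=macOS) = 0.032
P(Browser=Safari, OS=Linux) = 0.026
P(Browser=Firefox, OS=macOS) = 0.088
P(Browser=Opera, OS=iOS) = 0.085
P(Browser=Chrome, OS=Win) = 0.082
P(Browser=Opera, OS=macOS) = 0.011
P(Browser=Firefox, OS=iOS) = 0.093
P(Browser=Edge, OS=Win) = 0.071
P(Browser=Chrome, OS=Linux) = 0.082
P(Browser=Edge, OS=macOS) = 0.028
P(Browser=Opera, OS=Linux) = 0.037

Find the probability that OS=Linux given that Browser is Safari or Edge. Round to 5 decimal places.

P(Browser=Safari) = 0.088 + 0.032 + 0.026 + 0.065 = 0.211.
P(Browser=Edge) = 0.071 + 0.028 + 0.051 + 0.010 = 0.160.
P(Browser ∈ {Safari, Edge}) = 0.211 + 0.160 = 0.371; P(OS=Linux, Browser ∈ {Safari, Edge}) = 0.026 + 0.051 = 0.077.
P(OS=Linux | Browser ∈ {Safari, Edge}) = 0.077/0.371 = 0.20755.

0.20755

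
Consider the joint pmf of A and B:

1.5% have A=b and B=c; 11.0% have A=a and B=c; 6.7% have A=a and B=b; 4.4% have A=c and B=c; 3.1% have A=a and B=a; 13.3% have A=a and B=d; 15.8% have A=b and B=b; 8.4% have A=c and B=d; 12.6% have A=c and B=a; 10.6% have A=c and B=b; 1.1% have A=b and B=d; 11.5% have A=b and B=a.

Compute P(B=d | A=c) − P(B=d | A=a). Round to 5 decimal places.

-0.15670

P(A=c) = 0.126 + 0.106 + 0.044 + 0.084 = 0.360; P(B=d | A=c) = 0.084/0.360 = 0.233333.
P(A=a) = 0.031 + 0.067 + 0.110 + 0.133 = 0.341; P(B=d | A=a) = 0.133/0.341 = 0.390029.
Difference = -0.15670.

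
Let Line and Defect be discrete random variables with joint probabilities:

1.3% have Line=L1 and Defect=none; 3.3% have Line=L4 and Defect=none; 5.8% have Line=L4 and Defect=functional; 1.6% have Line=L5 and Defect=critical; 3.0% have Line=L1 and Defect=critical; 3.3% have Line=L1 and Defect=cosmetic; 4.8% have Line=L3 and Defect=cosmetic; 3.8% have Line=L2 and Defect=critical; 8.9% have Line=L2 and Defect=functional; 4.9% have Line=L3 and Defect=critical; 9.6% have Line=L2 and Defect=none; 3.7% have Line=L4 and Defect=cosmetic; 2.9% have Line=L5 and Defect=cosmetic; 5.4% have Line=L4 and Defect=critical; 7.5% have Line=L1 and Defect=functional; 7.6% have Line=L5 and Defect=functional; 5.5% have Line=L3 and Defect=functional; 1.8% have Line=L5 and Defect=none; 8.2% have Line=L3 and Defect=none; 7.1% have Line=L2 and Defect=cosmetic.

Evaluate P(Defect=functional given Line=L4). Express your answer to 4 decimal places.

0.3187

P(Line=L4) = 0.033 + 0.037 + 0.058 + 0.054 = 0.182.
P(Defect=functional | Line=L4) = 0.058/0.182 = 0.3187.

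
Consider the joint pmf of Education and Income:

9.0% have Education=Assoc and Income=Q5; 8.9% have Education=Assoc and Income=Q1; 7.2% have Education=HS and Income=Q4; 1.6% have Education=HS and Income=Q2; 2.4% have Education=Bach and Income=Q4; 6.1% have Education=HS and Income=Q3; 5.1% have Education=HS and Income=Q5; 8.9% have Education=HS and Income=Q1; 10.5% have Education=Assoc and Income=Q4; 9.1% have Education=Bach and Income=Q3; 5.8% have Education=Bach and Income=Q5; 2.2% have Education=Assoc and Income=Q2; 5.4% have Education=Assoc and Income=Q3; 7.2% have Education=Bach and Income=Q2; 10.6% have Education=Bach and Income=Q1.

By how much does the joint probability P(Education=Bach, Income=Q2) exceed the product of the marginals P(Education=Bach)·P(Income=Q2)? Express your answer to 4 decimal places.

0.0334

P(Education=Bach) = 0.106 + 0.072 + 0.091 + 0.024 + 0.058 = 0.351.
P(Income=Q2) = 0.016 + 0.022 + 0.072 = 0.110.
P(Education=Bach, Income=Q2) − P(Education=Bach)P(Income=Q2) = 0.072 − 0.351×0.110 = 0.0334.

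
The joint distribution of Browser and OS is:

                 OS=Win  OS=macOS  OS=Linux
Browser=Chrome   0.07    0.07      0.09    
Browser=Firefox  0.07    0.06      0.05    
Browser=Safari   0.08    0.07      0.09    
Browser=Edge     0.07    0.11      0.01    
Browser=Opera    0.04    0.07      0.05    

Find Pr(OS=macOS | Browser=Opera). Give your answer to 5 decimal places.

P(Browser=Opera) = 0.04 + 0.07 + 0.05 = 0.16.
P(OS=macOS | Browser=Opera) = 0.07/0.16 = 0.43750.

0.43750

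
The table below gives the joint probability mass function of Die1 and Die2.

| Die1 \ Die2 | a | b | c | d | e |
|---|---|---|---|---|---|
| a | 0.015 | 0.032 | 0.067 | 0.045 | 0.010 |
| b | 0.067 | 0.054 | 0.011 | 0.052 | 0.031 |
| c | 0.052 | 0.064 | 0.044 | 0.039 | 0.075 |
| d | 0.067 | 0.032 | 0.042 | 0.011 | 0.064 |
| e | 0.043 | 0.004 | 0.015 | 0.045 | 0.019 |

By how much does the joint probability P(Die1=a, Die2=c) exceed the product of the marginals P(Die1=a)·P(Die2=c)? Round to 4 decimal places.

0.0367

P(Die1=a) = 0.015 + 0.032 + 0.067 + 0.045 + 0.010 = 0.169.
P(Die2=c) = 0.067 + 0.011 + 0.044 + 0.042 + 0.015 = 0.179.
P(Die1=a, Die2=c) − P(Die1=a)P(Die2=c) = 0.067 − 0.169×0.179 = 0.0367.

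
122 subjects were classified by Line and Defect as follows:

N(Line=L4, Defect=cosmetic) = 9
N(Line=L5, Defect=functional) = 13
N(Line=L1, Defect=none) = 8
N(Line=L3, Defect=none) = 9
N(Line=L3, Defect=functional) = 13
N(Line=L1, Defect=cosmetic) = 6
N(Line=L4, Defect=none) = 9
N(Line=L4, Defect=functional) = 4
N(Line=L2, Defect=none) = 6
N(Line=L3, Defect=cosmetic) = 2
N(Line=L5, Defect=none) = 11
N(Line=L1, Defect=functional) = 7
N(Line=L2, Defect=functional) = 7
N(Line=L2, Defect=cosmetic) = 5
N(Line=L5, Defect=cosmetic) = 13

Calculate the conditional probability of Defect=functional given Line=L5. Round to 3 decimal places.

Total with Line=L5: 11 + 13 + 13 = 37.
P(Defect=functional | Line=L5) = 13/37 = 0.351.

0.351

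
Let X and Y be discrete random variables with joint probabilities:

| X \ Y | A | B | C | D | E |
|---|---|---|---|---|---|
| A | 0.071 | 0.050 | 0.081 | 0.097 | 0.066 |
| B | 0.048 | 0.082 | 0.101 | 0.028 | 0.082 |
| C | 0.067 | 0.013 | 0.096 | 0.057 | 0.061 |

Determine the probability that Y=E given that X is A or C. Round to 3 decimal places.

0.193

P(X=A) = 0.071 + 0.050 + 0.081 + 0.097 + 0.066 = 0.365.
P(X=C) = 0.067 + 0.013 + 0.096 + 0.057 + 0.061 = 0.294.
P(X ∈ {A, C}) = 0.365 + 0.294 = 0.659; P(Y=E, X ∈ {A, C}) = 0.066 + 0.061 = 0.127.
P(Y=E | X ∈ {A, C}) = 0.127/0.659 = 0.193.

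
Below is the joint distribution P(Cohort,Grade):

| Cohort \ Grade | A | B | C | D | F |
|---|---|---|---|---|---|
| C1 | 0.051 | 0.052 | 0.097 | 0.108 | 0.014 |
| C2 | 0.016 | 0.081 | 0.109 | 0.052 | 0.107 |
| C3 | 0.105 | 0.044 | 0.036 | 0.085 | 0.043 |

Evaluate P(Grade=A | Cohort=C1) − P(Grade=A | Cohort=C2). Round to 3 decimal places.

0.115

P(Cohort=C1) = 0.051 + 0.052 + 0.097 + 0.108 + 0.014 = 0.322; P(Grade=A | Cohort=C1) = 0.051/0.322 = 0.1584.
P(Cohort=C2) = 0.016 + 0.081 + 0.109 + 0.052 + 0.107 = 0.365; P(Grade=A | Cohort=C2) = 0.016/0.365 = 0.0438.
Difference = 0.115.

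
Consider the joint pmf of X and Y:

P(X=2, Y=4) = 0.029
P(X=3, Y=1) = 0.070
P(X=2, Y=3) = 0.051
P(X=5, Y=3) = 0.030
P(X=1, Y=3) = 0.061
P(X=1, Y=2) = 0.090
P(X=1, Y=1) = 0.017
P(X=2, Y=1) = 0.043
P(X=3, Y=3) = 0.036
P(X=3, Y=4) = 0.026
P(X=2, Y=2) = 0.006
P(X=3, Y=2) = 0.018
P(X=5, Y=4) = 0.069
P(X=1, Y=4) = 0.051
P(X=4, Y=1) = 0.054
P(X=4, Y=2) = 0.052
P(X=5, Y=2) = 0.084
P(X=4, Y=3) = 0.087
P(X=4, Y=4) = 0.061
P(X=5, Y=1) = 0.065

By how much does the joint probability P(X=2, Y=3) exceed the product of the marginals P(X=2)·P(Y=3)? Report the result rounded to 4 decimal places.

0.0168

P(X=2) = 0.043 + 0.006 + 0.051 + 0.029 = 0.129.
P(Y=3) = 0.061 + 0.051 + 0.036 + 0.087 + 0.030 = 0.265.
P(X=2, Y=3) − P(X=2)P(Y=3) = 0.051 − 0.129×0.265 = 0.0168.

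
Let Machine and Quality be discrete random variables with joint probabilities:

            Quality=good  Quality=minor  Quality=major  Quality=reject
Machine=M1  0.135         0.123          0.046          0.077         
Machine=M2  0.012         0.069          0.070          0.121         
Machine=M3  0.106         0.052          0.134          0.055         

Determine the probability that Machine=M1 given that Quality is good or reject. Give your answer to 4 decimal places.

P(Quality=good) = 0.135 + 0.012 + 0.106 = 0.253.
P(Quality=reject) = 0.077 + 0.121 + 0.055 = 0.253.
P(Quality ∈ {good, reject}) = 0.253 + 0.253 = 0.506; P(Machine=M1, Quality ∈ {good, reject}) = 0.135 + 0.077 = 0.212.
P(Machine=M1 | Quality ∈ {good, reject}) = 0.212/0.506 = 0.4190.

0.4190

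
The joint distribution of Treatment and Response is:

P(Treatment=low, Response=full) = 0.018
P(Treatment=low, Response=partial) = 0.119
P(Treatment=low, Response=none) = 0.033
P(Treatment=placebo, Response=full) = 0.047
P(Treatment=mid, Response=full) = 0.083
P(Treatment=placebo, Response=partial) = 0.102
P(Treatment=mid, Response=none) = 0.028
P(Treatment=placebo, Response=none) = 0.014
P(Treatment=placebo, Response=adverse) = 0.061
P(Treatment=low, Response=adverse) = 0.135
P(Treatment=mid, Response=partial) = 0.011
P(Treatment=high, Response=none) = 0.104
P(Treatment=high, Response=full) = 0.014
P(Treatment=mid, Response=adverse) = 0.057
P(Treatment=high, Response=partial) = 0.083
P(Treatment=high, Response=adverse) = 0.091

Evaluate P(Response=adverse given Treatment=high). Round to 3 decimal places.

P(Treatment=high) = 0.104 + 0.083 + 0.014 + 0.091 = 0.292.
P(Response=adverse | Treatment=high) = 0.091/0.292 = 0.312.

0.312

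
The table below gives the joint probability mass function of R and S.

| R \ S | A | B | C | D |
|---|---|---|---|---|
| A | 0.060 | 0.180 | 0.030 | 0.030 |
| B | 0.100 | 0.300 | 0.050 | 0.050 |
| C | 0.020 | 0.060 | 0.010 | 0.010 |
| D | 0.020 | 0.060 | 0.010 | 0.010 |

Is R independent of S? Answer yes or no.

Every cell satisfies P(R,S) = P(R)·P(S). For instance P(R=D) = 0.100, P(S=C) = 0.100, and 0.100×0.100 = 0.010 matches the joint entry. So R and S are independent.

yes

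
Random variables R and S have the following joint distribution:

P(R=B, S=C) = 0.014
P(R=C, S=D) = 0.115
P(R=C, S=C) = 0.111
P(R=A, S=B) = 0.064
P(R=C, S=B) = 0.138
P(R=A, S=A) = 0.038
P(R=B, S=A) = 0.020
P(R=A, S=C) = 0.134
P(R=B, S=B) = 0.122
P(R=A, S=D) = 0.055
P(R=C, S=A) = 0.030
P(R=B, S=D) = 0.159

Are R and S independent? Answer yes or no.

no

P(R=B) = 0.315 and P(S=C) = 0.259, so their product is 0.08159, but P(R=B, S=C) = 0.014. Since these differ, R and S are not independent.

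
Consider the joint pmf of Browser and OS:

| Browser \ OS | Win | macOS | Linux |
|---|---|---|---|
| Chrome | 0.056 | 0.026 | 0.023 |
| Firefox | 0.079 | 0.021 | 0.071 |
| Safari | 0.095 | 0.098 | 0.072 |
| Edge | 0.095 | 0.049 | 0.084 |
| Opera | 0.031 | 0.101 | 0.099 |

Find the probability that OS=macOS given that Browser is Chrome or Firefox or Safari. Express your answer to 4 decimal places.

P(Browser=Chrome) = 0.056 + 0.026 + 0.023 = 0.105.
P(Browser=Firefox) = 0.079 + 0.021 + 0.071 = 0.171.
P(Browser=Safari) = 0.095 + 0.098 + 0.072 = 0.265.
P(Browser ∈ {Chrome, Firefox, Safari}) = 0.105 + 0.171 + 0.265 = 0.541; P(OS=macOS, Browser ∈ {Chrome, Firefox, Safari}) = 0.026 + 0.021 + 0.098 = 0.145.
P(OS=macOS | Browser ∈ {Chrome, Firefox, Safari}) = 0.145/0.541 = 0.2680.

0.2680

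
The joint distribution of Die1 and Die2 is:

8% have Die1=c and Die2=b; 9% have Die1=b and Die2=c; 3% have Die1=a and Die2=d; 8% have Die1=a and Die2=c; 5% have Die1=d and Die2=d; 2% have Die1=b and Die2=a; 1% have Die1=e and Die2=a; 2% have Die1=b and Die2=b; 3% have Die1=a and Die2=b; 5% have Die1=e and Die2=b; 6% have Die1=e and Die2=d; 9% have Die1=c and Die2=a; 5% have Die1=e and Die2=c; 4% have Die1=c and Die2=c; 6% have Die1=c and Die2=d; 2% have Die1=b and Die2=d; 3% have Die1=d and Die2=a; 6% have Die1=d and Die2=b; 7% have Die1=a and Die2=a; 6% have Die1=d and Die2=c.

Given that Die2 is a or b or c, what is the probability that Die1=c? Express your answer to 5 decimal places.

0.26923

P(Die2=a) = 0.07 + 0.02 + 0.09 + 0.03 + 0.01 = 0.22.
P(Die2=b) = 0.03 + 0.02 + 0.08 + 0.06 + 0.05 = 0.24.
P(Die2=c) = 0.08 + 0.09 + 0.04 + 0.06 + 0.05 = 0.32.
P(Die2 ∈ {a, b, c}) = 0.22 + 0.24 + 0.32 = 0.78; P(Die1=c, Die2 ∈ {a, b, c}) = 0.09 + 0.08 + 0.04 = 0.21.
P(Die1=c | Die2 ∈ {a, b, c}) = 0.21/0.78 = 0.26923.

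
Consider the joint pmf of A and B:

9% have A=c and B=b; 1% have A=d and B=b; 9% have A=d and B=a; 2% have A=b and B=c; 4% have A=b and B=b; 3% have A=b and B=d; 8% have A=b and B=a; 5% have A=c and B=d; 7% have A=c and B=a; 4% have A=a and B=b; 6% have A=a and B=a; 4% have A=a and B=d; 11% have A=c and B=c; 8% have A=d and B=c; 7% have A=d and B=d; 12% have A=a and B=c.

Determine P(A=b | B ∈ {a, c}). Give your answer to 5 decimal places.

P(B=a) = 0.06 + 0.08 + 0.07 + 0.09 = 0.30.
P(B=c) = 0.12 + 0.02 + 0.11 + 0.08 = 0.33.
P(B ∈ {a, c}) = 0.30 + 0.33 = 0.63; P(A=b, B ∈ {a, c}) = 0.08 + 0.02 = 0.10.
P(A=b | B ∈ {a, c}) = 0.10/0.63 = 0.15873.

0.15873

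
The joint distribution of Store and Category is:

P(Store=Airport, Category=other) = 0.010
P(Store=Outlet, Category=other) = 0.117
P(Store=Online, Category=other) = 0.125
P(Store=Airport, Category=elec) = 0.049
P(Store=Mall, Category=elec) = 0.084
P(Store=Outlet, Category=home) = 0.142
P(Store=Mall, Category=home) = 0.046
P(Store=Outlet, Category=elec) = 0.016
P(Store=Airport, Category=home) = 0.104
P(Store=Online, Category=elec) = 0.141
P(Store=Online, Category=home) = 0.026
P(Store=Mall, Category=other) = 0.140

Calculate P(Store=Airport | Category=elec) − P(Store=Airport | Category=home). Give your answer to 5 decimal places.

-0.15808

P(Category=elec) = 0.084 + 0.049 + 0.016 + 0.141 = 0.290; P(Store=Airport | Category=elec) = 0.049/0.290 = 0.168966.
P(Category=home) = 0.046 + 0.104 + 0.142 + 0.026 = 0.318; P(Store=Airport | Category=home) = 0.104/0.318 = 0.327044.
Difference = -0.15808.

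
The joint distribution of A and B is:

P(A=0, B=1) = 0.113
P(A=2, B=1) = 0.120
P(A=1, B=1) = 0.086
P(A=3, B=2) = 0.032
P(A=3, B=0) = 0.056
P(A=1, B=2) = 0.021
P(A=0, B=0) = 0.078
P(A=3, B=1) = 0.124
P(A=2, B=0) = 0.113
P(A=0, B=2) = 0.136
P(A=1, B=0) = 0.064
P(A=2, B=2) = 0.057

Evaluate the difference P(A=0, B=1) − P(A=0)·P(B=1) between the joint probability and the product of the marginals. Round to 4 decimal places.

-0.0319

P(A=0) = 0.078 + 0.113 + 0.136 = 0.327.
P(B=1) = 0.113 + 0.086 + 0.120 + 0.124 = 0.443.
P(A=0, B=1) − P(A=0)P(B=1) = 0.113 − 0.327×0.443 = -0.0319.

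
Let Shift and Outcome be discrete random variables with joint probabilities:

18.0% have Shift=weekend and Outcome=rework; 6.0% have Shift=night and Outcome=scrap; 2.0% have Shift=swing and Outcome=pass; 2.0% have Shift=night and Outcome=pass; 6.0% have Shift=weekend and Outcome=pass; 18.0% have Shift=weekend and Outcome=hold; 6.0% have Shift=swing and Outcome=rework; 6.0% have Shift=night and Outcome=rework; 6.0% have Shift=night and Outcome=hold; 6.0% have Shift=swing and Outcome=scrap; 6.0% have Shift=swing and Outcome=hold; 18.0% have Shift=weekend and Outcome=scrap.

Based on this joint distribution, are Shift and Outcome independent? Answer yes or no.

yes

Every cell satisfies P(Shift,Outcome) = P(Shift)·P(Outcome). For instance P(Shift=night) = 0.200, P(Outcome=pass) = 0.100, and 0.200×0.100 = 0.020 matches the joint entry. So Shift and Outcome are independent.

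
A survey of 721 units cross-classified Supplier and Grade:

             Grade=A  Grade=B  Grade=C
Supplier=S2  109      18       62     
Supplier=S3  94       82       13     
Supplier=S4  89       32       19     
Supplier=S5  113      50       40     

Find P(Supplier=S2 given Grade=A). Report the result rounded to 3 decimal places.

0.269

Total with Grade=A: 109 + 94 + 89 + 113 = 405.
P(Supplier=S2 | Grade=A) = 109/405 = 0.269.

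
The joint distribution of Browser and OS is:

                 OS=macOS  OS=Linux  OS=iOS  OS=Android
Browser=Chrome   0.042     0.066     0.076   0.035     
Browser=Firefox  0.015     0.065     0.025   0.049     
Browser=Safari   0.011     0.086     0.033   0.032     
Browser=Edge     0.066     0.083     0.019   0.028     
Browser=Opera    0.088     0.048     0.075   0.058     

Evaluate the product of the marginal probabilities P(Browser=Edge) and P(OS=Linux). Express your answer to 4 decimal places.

P(Browser=Edge) = 0.066 + 0.083 + 0.019 + 0.028 = 0.196.
P(OS=Linux) = 0.066 + 0.065 + 0.086 + 0.083 + 0.048 = 0.348.
Product: 0.196 × 0.348 = 0.0682.

0.0682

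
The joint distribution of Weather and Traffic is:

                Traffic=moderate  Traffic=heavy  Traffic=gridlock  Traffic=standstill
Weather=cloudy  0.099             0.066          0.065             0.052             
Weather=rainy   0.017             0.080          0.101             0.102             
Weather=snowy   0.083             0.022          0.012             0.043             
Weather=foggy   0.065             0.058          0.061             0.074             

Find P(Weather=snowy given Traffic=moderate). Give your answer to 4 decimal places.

0.3144

P(Traffic=moderate) = 0.099 + 0.017 + 0.083 + 0.065 = 0.264.
P(Weather=snowy | Traffic=moderate) = 0.083/0.264 = 0.3144.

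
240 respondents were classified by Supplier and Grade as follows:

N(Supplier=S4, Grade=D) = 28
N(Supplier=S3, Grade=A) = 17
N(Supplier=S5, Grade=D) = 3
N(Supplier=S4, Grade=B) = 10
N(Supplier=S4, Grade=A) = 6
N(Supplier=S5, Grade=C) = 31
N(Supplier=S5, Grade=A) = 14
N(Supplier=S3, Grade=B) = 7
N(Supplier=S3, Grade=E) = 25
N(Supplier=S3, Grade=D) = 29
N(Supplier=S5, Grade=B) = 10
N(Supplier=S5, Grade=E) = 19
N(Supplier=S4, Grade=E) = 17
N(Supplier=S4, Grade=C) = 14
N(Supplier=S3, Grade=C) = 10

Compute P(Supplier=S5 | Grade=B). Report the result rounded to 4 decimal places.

0.3704

Total with Grade=B: 7 + 10 + 10 = 27.
P(Supplier=S5 | Grade=B) = 10/27 = 0.3704.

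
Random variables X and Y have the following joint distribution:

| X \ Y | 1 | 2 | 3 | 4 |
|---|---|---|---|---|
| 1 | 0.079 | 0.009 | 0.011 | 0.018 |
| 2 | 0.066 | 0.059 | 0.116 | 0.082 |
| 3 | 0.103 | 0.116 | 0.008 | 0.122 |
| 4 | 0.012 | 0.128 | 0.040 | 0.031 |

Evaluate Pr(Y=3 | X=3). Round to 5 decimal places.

0.02292

P(X=3) = 0.103 + 0.116 + 0.008 + 0.122 = 0.349.
P(Y=3 | X=3) = 0.008/0.349 = 0.02292.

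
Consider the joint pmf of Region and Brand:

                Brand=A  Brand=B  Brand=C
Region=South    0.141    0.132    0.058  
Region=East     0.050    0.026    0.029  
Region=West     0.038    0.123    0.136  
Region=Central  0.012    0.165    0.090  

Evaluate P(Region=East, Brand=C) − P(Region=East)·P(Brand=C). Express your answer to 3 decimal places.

P(Region=East) = 0.050 + 0.026 + 0.029 = 0.105.
P(Brand=C) = 0.058 + 0.029 + 0.136 + 0.090 = 0.313.
P(Region=East, Brand=C) − P(Region=East)P(Brand=C) = 0.029 − 0.105×0.313 = -0.004.

-0.004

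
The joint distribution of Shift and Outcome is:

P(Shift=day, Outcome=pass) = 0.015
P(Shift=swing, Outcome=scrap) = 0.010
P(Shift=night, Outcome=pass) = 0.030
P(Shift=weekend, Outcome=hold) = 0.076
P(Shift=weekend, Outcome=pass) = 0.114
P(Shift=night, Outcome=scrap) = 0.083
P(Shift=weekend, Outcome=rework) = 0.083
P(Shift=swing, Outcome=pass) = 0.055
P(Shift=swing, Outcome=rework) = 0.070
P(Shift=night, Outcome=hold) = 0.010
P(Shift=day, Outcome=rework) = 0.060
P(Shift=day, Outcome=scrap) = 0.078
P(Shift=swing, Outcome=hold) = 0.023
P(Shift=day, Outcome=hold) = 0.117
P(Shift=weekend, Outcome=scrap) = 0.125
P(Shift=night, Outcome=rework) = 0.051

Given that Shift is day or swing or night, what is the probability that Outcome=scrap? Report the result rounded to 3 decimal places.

0.284

P(Shift=day) = 0.015 + 0.060 + 0.078 + 0.117 = 0.270.
P(Shift=swing) = 0.055 + 0.070 + 0.010 + 0.023 = 0.158.
P(Shift=night) = 0.030 + 0.051 + 0.083 + 0.010 = 0.174.
P(Shift ∈ {day, swing, night}) = 0.270 + 0.158 + 0.174 = 0.602; P(Outcome=scrap, Shift ∈ {day, swing, night}) = 0.078 + 0.010 + 0.083 = 0.171.
P(Outcome=scrap | Shift ∈ {day, swing, night}) = 0.171/0.602 = 0.284.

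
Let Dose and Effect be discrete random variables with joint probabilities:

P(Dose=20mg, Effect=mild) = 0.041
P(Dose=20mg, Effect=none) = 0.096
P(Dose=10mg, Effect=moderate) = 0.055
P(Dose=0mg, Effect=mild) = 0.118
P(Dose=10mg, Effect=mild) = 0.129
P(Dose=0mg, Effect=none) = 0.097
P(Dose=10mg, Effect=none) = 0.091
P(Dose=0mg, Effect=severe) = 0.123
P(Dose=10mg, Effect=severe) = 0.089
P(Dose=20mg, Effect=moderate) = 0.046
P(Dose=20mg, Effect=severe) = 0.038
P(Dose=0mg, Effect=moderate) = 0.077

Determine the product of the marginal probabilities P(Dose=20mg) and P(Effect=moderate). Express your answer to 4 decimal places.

0.0393

P(Dose=20mg) = 0.096 + 0.041 + 0.046 + 0.038 = 0.221.
P(Effect=moderate) = 0.077 + 0.055 + 0.046 = 0.178.
Product: 0.221 × 0.178 = 0.0393.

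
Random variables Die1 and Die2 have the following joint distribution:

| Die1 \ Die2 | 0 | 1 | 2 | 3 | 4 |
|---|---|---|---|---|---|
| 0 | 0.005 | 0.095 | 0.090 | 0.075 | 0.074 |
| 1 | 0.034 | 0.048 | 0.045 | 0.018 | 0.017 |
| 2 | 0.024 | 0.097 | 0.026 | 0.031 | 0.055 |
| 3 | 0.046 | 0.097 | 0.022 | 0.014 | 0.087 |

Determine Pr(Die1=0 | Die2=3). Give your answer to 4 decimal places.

P(Die2=3) = 0.075 + 0.018 + 0.031 + 0.014 = 0.138.
P(Die1=0 | Die2=3) = 0.075/0.138 = 0.5435.

0.5435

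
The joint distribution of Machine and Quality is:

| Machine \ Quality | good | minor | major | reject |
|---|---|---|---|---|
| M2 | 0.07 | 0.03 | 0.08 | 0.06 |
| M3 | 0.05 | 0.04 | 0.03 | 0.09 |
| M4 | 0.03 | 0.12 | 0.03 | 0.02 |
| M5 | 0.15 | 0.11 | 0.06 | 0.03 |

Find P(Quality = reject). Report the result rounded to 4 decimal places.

P(Quality=reject) = 0.06 + 0.09 + 0.02 + 0.03 = 0.20.

0.2000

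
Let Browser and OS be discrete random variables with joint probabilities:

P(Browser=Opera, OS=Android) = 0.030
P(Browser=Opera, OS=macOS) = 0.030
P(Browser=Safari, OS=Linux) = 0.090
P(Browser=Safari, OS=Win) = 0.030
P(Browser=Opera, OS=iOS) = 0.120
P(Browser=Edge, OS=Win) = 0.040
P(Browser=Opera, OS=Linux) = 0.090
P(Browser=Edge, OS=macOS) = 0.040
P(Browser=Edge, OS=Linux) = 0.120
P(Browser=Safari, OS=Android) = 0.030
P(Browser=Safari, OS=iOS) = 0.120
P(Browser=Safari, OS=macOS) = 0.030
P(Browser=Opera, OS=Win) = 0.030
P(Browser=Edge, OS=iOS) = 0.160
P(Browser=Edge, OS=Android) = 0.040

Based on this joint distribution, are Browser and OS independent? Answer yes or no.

yes

Every cell satisfies P(Browser,OS) = P(Browser)·P(OS). For instance P(Browser=Edge) = 0.400, P(OS=Android) = 0.100, and 0.400×0.100 = 0.040 matches the joint entry. So Browser and OS are independent.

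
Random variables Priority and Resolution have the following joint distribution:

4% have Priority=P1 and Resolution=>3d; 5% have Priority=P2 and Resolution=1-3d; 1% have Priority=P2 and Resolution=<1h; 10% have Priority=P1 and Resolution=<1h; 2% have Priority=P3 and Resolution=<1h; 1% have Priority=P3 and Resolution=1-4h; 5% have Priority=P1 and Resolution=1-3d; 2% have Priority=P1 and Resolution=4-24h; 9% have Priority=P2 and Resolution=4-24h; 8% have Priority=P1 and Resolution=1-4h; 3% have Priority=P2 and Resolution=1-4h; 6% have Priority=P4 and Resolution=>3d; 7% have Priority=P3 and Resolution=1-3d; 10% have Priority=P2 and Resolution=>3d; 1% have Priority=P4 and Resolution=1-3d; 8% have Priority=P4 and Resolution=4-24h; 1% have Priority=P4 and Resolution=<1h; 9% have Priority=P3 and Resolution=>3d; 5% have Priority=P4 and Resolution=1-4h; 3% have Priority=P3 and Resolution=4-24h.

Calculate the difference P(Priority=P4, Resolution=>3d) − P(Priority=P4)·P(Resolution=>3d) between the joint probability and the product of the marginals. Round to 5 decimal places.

P(Priority=P4) = 0.01 + 0.05 + 0.08 + 0.01 + 0.06 = 0.21.
P(Resolution=>3d) = 0.04 + 0.10 + 0.09 + 0.06 = 0.29.
P(Priority=P4, Resolution=>3d) − P(Priority=P4)P(Resolution=>3d) = 0.06 − 0.21×0.29 = -0.00090.

-0.00090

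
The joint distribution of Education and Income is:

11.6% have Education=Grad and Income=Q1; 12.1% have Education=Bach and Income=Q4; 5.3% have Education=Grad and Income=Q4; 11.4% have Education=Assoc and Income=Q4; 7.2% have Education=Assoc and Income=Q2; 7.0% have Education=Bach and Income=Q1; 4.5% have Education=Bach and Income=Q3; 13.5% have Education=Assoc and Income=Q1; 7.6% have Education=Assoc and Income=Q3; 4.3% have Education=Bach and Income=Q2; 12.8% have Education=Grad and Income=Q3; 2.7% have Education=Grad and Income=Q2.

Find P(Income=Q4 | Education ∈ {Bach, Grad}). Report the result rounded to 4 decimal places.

P(Education=Bach) = 0.070 + 0.043 + 0.045 + 0.121 = 0.279.
P(Education=Grad) = 0.116 + 0.027 + 0.128 + 0.053 = 0.324.
P(Education ∈ {Bach, Grad}) = 0.279 + 0.324 = 0.603; P(Income=Q4, Education ∈ {Bach, Grad}) = 0.121 + 0.053 = 0.174.
P(Income=Q4 | Education ∈ {Bach, Grad}) = 0.174/0.603 = 0.2886.

0.2886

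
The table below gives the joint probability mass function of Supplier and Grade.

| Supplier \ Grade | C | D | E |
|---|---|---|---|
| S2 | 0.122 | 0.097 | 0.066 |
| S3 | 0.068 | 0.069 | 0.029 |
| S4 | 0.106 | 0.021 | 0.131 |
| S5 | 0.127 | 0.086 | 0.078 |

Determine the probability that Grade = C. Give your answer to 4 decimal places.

P(Grade=C) = 0.122 + 0.068 + 0.106 + 0.127 = 0.423.

0.4230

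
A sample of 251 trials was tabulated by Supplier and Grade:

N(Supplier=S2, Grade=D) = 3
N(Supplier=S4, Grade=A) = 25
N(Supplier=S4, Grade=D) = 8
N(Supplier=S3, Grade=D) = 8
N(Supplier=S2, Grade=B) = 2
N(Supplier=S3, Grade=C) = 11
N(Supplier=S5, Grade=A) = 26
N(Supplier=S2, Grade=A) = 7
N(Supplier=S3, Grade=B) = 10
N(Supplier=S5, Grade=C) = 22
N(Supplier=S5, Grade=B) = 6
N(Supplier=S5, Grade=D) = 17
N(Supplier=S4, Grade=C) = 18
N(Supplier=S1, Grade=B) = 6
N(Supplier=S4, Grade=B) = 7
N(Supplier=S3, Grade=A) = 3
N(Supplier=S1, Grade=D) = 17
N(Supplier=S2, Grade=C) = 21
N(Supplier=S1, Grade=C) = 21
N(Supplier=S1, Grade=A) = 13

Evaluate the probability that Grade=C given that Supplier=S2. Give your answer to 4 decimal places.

Total with Supplier=S2: 7 + 2 + 21 + 3 = 33.
P(Grade=C | Supplier=S2) = 21/33 = 0.6364.

0.6364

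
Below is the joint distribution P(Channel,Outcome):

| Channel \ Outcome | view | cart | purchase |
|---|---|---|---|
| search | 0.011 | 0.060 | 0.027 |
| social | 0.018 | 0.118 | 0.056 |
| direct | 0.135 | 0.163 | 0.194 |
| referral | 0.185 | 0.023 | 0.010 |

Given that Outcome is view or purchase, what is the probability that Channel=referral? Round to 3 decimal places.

0.307

P(Outcome=view) = 0.011 + 0.018 + 0.135 + 0.185 = 0.349.
P(Outcome=purchase) = 0.027 + 0.056 + 0.194 + 0.010 = 0.287.
P(Outcome ∈ {view, purchase}) = 0.349 + 0.287 = 0.636; P(Channel=referral, Outcome ∈ {view, purchase}) = 0.185 + 0.010 = 0.195.
P(Channel=referral | Outcome ∈ {view, purchase}) = 0.195/0.636 = 0.307.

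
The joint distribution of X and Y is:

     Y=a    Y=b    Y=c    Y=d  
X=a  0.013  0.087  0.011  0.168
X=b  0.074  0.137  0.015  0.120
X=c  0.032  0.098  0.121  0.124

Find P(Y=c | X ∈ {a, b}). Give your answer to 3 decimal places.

0.042

P(X=a) = 0.013 + 0.087 + 0.011 + 0.168 = 0.279.
P(X=b) = 0.074 + 0.137 + 0.015 + 0.120 = 0.346.
P(X ∈ {a, b}) = 0.279 + 0.346 = 0.625; P(Y=c, X ∈ {a, b}) = 0.011 + 0.015 = 0.026.
P(Y=c | X ∈ {a, b}) = 0.026/0.625 = 0.042.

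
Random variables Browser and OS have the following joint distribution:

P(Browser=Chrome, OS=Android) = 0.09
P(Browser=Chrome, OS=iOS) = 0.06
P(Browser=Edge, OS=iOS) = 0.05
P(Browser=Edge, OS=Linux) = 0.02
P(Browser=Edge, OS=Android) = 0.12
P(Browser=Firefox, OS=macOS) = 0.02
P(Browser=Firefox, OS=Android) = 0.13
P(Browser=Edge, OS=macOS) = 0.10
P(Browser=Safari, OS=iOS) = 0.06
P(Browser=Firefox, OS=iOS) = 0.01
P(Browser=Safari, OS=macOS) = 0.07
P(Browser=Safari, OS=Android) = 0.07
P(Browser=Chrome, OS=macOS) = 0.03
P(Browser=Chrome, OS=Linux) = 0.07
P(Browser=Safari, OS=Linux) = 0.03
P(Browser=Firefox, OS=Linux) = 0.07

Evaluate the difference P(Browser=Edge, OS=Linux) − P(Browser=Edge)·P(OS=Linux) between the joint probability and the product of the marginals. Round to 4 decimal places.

P(Browser=Edge) = 0.10 + 0.02 + 0.05 + 0.12 = 0.29.
P(OS=Linux) = 0.07 + 0.07 + 0.03 + 0.02 = 0.19.
P(Browser=Edge, OS=Linux) − P(Browser=Edge)P(OS=Linux) = 0.02 − 0.29×0.19 = -0.0351.

-0.0351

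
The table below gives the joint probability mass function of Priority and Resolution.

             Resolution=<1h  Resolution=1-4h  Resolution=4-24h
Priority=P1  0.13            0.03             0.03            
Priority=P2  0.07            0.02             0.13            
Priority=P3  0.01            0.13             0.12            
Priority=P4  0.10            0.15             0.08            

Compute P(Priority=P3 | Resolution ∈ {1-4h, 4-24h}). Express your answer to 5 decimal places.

0.36232

P(Resolution=1-4h) = 0.03 + 0.02 + 0.13 + 0.15 = 0.33.
P(Resolution=4-24h) = 0.03 + 0.13 + 0.12 + 0.08 = 0.36.
P(Resolution ∈ {1-4h, 4-24h}) = 0.33 + 0.36 = 0.69; P(Priority=P3, Resolution ∈ {1-4h, 4-24h}) = 0.13 + 0.12 = 0.25.
P(Priority=P3 | Resolution ∈ {1-4h, 4-24h}) = 0.25/0.69 = 0.36232.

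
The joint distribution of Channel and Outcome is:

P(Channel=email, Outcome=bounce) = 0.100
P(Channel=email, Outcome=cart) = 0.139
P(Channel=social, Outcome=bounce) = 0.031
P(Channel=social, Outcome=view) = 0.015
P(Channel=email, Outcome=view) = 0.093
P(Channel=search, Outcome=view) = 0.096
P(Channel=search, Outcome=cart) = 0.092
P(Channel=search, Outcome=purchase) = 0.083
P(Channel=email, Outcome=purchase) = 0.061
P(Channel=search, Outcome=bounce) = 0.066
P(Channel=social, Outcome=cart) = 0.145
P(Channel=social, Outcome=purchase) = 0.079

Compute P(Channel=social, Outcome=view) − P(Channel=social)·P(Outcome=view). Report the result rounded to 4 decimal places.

P(Channel=social) = 0.031 + 0.015 + 0.145 + 0.079 = 0.270.
P(Outcome=view) = 0.093 + 0.096 + 0.015 = 0.204.
P(Channel=social, Outcome=view) − P(Channel=social)P(Outcome=view) = 0.015 − 0.270×0.204 = -0.0401.

-0.0401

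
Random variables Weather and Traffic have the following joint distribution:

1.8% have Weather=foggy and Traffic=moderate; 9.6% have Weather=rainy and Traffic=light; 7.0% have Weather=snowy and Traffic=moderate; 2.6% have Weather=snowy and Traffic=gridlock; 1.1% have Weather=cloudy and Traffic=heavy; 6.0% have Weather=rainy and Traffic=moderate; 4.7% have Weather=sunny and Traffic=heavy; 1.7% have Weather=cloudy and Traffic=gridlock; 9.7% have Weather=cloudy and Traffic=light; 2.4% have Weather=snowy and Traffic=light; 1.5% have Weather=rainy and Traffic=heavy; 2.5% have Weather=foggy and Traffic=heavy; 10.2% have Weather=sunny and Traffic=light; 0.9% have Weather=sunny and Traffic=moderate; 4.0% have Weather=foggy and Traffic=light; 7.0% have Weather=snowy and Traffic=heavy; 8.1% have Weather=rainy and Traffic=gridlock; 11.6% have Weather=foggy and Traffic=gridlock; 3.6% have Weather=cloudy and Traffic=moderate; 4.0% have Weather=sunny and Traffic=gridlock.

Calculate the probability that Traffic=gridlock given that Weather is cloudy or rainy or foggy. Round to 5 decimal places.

P(Weather=cloudy) = 0.097 + 0.036 + 0.011 + 0.017 = 0.161.
P(Weather=rainy) = 0.096 + 0.060 + 0.015 + 0.081 = 0.252.
P(Weather=foggy) = 0.040 + 0.018 + 0.025 + 0.116 = 0.199.
P(Weather ∈ {cloudy, rainy, foggy}) = 0.161 + 0.252 + 0.199 = 0.612; P(Traffic=gridlock, Weather ∈ {cloudy, rainy, foggy}) = 0.017 + 0.081 + 0.116 = 0.214.
P(Traffic=gridlock | Weather ∈ {cloudy, rainy, foggy}) = 0.214/0.612 = 0.34967.

0.34967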